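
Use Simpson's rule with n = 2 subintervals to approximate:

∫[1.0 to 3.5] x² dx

f(x) = x²
a = 1.0, b = 3.5, n = 2
h = (b - a)/n = 1.250000

Simpson's rule: (h/3)[f(x₀) + 4f(x₁) + 2f(x₂) + ... + f(xₙ)]

x_0 = 1.0000, f(x_0) = 1.000000, coefficient = 1
x_1 = 2.2500, f(x_1) = 5.062500, coefficient = 4
x_2 = 3.5000, f(x_2) = 12.250000, coefficient = 1

I ≈ (1.250000/3) × 33.500000 = 13.958333
Exact value: 13.958333
Error: 0.000000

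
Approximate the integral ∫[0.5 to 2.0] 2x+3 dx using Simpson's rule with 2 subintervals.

f(x) = 2x+3
a = 0.5, b = 2.0, n = 2
h = (b - a)/n = 0.750000

Simpson's rule: (h/3)[f(x₀) + 4f(x₁) + 2f(x₂) + ... + f(xₙ)]

x_0 = 0.5000, f(x_0) = 4.000000, coefficient = 1
x_1 = 1.2500, f(x_1) = 5.500000, coefficient = 4
x_2 = 2.0000, f(x_2) = 7.000000, coefficient = 1

I ≈ (0.750000/3) × 33.000000 = 8.250000
Exact value: 8.250000
Error: 0.000000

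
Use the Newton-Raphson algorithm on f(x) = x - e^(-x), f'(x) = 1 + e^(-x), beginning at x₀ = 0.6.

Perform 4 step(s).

f(x) = x - e^(-x)
f'(x) = 1 + e^(-x)
x₀ = 0.6

Newton-Raphson formula: x_{n+1} = x_n - f(x_n)/f'(x_n)

Iteration 1:
  f(0.600000) = 0.051188
  f'(0.600000) = 1.548812
  x_1 = 0.600000 - 0.051188/1.548812 = 0.566950
Iteration 2:
  f(0.566950) = -0.000303
  f'(0.566950) = 1.567253
  x_2 = 0.566950 - (-0.000303)/1.567253 = 0.567143
Iteration 3:
  f(0.567143) = 0.000000
  f'(0.567143) = 1.567143
  x_3 = 0.567143 - 0.000000/1.567143 = 0.567143
Iteration 4:
  f(0.567143) = 0.000000
  f'(0.567143) = 1.567143
  x_4 = 0.567143 - 0.000000/1.567143 = 0.567143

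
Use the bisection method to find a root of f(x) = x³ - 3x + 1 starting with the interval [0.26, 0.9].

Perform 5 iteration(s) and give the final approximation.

f(x) = x³ - 3x + 1
Initial interval: [0.26, 0.9]

Iteration 1:
  c_1 = (0.260000 + 0.900000)/2 = 0.580000
  f(c_1) = f(0.580000) = -0.544888
  f(a) × f(c) < 0, new interval: [0.260000, 0.580000]
Iteration 2:
  c_2 = (0.260000 + 0.580000)/2 = 0.420000
  f(c_2) = f(0.420000) = -0.185912
  f(a) × f(c) < 0, new interval: [0.260000, 0.420000]
Iteration 3:
  c_3 = (0.260000 + 0.420000)/2 = 0.340000
  f(c_3) = f(0.340000) = 0.019304
  f(a) × f(c) ≥ 0, new interval: [0.340000, 0.420000]
Iteration 4:
  c_4 = (0.340000 + 0.420000)/2 = 0.380000
  f(c_4) = f(0.380000) = -0.085128
  f(a) × f(c) < 0, new interval: [0.340000, 0.380000]
Iteration 5:
  c_5 = (0.340000 + 0.380000)/2 = 0.360000
  f(c_5) = f(0.360000) = -0.033344
  f(a) × f(c) < 0, new interval: [0.340000, 0.360000]

After 5 iteration(s), the approximation is c_5 = 0.360000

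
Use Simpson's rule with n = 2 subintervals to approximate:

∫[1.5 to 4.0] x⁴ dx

f(x) = x⁴
a = 1.5, b = 4.0, n = 2
h = (b - a)/n = 1.250000

Simpson's rule: (h/3)[f(x₀) + 4f(x₁) + 2f(x₂) + ... + f(xₙ)]

x_0 = 1.5000, f(x_0) = 5.062500, coefficient = 1
x_1 = 2.7500, f(x_1) = 57.191406, coefficient = 4
x_2 = 4.0000, f(x_2) = 256.000000, coefficient = 1

I ≈ (1.250000/3) × 489.828125 = 204.095052
Exact value: 203.281250
Error: 0.813802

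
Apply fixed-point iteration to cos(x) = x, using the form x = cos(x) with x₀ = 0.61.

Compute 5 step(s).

Equation: cos(x) = x
Fixed-point form: x = cos(x)
x₀ = 0.61

x_1 = g(0.610000) = 0.819648
x_2 = g(0.819648) = 0.682479
x_3 = g(0.682479) = 0.776012
x_4 = g(0.776012) = 0.713713
x_5 = g(0.713713) = 0.755937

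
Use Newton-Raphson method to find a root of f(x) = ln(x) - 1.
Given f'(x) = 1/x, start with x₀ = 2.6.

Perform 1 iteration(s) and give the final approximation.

f(x) = ln(x) - 1
f'(x) = 1/x
x₀ = 2.6

Newton-Raphson formula: x_{n+1} = x_n - f(x_n)/f'(x_n)

Iteration 1:
  f(2.600000) = -0.044489
  f'(2.600000) = 0.384615
  x_1 = 2.600000 - (-0.044489)/0.384615 = 2.715670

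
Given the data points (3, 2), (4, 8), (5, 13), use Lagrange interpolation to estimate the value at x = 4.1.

Lagrange interpolation formula:
P(x) = Σ yᵢ × Lᵢ(x)
where Lᵢ(x) = Π_{j≠i} (x - xⱼ)/(xᵢ - xⱼ)

L_0(4.1) = (4.1 - 4)/(3 - 4) × (4.1 - 5)/(3 - 5) = -0.045000
L_1(4.1) = (4.1 - 3)/(4 - 3) × (4.1 - 5)/(4 - 5) = 0.990000
L_2(4.1) = (4.1 - 3)/(5 - 3) × (4.1 - 4)/(5 - 4) = 0.055000

P(4.1) = 2×L_0(4.1) + 8×L_1(4.1) + 13×L_2(4.1)
P(4.1) = 8.545000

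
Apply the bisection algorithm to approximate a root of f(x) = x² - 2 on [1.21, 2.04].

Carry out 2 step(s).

f(x) = x² - 2
Initial interval: [1.21, 2.04]

Iteration 1:
  c_1 = (1.210000 + 2.040000)/2 = 1.625000
  f(c_1) = f(1.625000) = 0.640625
  f(a) × f(c) < 0, new interval: [1.210000, 1.625000]
Iteration 2:
  c_2 = (1.210000 + 1.625000)/2 = 1.417500
  f(c_2) = f(1.417500) = 0.009306
  f(a) × f(c) < 0, new interval: [1.210000, 1.417500]

After 2 iteration(s), the approximation is c_2 = 1.417500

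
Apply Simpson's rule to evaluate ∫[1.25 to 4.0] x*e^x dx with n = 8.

f(x) = x*e^x
a = 1.25, b = 4.0, n = 8
h = (b - a)/n = 0.343750

Simpson's rule: (h/3)[f(x₀) + 4f(x₁) + 2f(x₂) + ... + f(xₙ)]

x_0 = 1.2500, f(x_0) = 4.362929, coefficient = 1
x_1 = 1.5938, f(x_1) = 7.844712, coefficient = 4
x_2 = 1.9375, f(x_2) = 13.448916, coefficient = 2
x_3 = 2.2812, f(x_3) = 22.330948, coefficient = 4
x_4 = 2.6250, f(x_4) = 36.237007, coefficient = 2
x_5 = 2.9688, f(x_5) = 57.794348, coefficient = 4
x_6 = 3.3125, f(x_6) = 90.940295, coefficient = 2
x_7 = 3.6562, f(x_7) = 141.554957, coefficient = 4
x_8 = 4.0000, f(x_8) = 218.392600, coefficient = 1

I ≈ (0.343750/3) × 1422.107830 = 162.949855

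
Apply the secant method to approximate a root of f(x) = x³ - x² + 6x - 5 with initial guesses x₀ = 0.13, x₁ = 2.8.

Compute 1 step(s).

f(x) = x³ - x² + 6x - 5
x₀ = 0.13, x₁ = 2.8

Secant formula: x_{n+1} = x_n - f(x_n)(x_n - x_{n-1})/(f(x_n) - f(x_{n-1}))

Iteration 1:
  f(0.130000) = -4.234703
  f(2.800000) = 25.912000
  x_2 = 2.800000 - 25.912000×(2.800000 - 0.130000)/(25.912000 - (-4.234703))
       = 0.505055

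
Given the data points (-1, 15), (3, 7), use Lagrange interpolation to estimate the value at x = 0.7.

Lagrange interpolation formula:
P(x) = Σ yᵢ × Lᵢ(x)
where Lᵢ(x) = Π_{j≠i} (x - xⱼ)/(xᵢ - xⱼ)

L_0(0.7) = (0.7 - 3)/(-1 - 3) = 0.575000
L_1(0.7) = (0.7 - (-1))/(3 - (-1)) = 0.425000

P(0.7) = 15×L_0(0.7) + 7×L_1(0.7)
P(0.7) = 11.600000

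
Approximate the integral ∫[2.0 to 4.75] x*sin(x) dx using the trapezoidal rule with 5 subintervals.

f(x) = x*sin(x)
a = 2.0, b = 4.75, n = 5
h = (b - a)/n = 0.550000

Trapezoidal rule: (h/2)[f(x₀) + 2f(x₁) + 2f(x₂) + ... + f(xₙ)]

x_0 = 2.0000, f(x_0) = 1.818595, coefficient = 1
x_1 = 2.5500, f(x_1) = 1.422093, coefficient = 2
x_2 = 3.1000, f(x_2) = 0.128900, coefficient = 2
x_3 = 3.6500, f(x_3) = -1.776771, coefficient = 2
x_4 = 4.2000, f(x_4) = -3.660618, coefficient = 2
x_5 = 4.7500, f(x_5) = -4.746641, coefficient = 1

I ≈ (0.550000/2) × -10.700838 = -2.942730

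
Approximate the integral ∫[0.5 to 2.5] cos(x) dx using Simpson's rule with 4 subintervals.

f(x) = cos(x)
a = 0.5, b = 2.5, n = 4
h = (b - a)/n = 0.500000

Simpson's rule: (h/3)[f(x₀) + 4f(x₁) + 2f(x₂) + ... + f(xₙ)]

x_0 = 0.5000, f(x_0) = 0.877583, coefficient = 1
x_1 = 1.0000, f(x_1) = 0.540302, coefficient = 4
x_2 = 1.5000, f(x_2) = 0.070737, coefficient = 2
x_3 = 2.0000, f(x_3) = -0.416147, coefficient = 4
x_4 = 2.5000, f(x_4) = -0.801144, coefficient = 1

I ≈ (0.500000/3) × 0.714535 = 0.119089
Exact value: 0.119047
Error: 0.000043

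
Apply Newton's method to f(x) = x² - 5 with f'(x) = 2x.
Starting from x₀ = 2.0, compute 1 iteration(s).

f(x) = x² - 5
f'(x) = 2x
x₀ = 2.0

Newton-Raphson formula: x_{n+1} = x_n - f(x_n)/f'(x_n)

Iteration 1:
  f(2.000000) = -1.000000
  f'(2.000000) = 4.000000
  x_1 = 2.000000 - (-1.000000)/4.000000 = 2.250000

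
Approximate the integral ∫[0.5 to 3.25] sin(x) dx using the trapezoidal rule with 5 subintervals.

f(x) = sin(x)
a = 0.5, b = 3.25, n = 5
h = (b - a)/n = 0.550000

Trapezoidal rule: (h/2)[f(x₀) + 2f(x₁) + 2f(x₂) + ... + f(xₙ)]

x_0 = 0.5000, f(x_0) = 0.479426, coefficient = 1
x_1 = 1.0500, f(x_1) = 0.867423, coefficient = 2
x_2 = 1.6000, f(x_2) = 0.999574, coefficient = 2
x_3 = 2.1500, f(x_3) = 0.836899, coefficient = 2
x_4 = 2.7000, f(x_4) = 0.427380, coefficient = 2
x_5 = 3.2500, f(x_5) = -0.108195, coefficient = 1

I ≈ (0.550000/2) × 6.633781 = 1.824290
Exact value: 1.871712
Error: 0.047422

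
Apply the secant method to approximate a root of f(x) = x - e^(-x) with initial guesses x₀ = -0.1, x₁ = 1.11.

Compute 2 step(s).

f(x) = x - e^(-x)
x₀ = -0.1, x₁ = 1.11

Secant formula: x_{n+1} = x_n - f(x_n)(x_n - x_{n-1})/(f(x_n) - f(x_{n-1}))

Iteration 1:
  f(-0.100000) = -1.205171
  f(1.110000) = 0.780441
  x_2 = 1.110000 - 0.780441×(1.110000 - (-0.100000))/(0.780441 - (-1.205171))
       = 0.634412
Iteration 2:
  f(1.110000) = 0.780441
  f(0.634412) = 0.104164
  x_3 = 0.634412 - 0.104164×(0.634412 - 1.110000)/(0.104164 - 0.780441)
       = 0.561159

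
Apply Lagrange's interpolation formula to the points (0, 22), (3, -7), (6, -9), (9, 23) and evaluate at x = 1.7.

Lagrange interpolation formula:
P(x) = Σ yᵢ × Lᵢ(x)
where Lᵢ(x) = Π_{j≠i} (x - xⱼ)/(xᵢ - xⱼ)

L_0(1.7) = (1.7 - 3)/(0 - 3) × (1.7 - 6)/(0 - 6) × (1.7 - 9)/(0 - 9) = 0.251895
L_1(1.7) = (1.7 - 0)/(3 - 0) × (1.7 - 6)/(3 - 6) × (1.7 - 9)/(3 - 9) = 0.988204
L_2(1.7) = (1.7 - 0)/(6 - 0) × (1.7 - 3)/(6 - 3) × (1.7 - 9)/(6 - 9) = -0.298759
L_3(1.7) = (1.7 - 0)/(9 - 0) × (1.7 - 3)/(9 - 3) × (1.7 - 6)/(9 - 6) = 0.058660

P(1.7) = 22×L_0(1.7) + (-7)×L_1(1.7) + (-9)×L_2(1.7) + 23×L_3(1.7)
P(1.7) = 2.662290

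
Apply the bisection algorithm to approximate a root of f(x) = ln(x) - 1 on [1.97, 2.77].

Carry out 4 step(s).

f(x) = ln(x) - 1
Initial interval: [1.97, 2.77]

Iteration 1:
  c_1 = (1.970000 + 2.770000)/2 = 2.370000
  f(c_1) = f(2.370000) = -0.137110
  f(a) × f(c) ≥ 0, new interval: [2.370000, 2.770000]
Iteration 2:
  c_2 = (2.370000 + 2.770000)/2 = 2.570000
  f(c_2) = f(2.570000) = -0.056094
  f(a) × f(c) ≥ 0, new interval: [2.570000, 2.770000]
Iteration 3:
  c_3 = (2.570000 + 2.770000)/2 = 2.670000
  f(c_3) = f(2.670000) = -0.017922
  f(a) × f(c) ≥ 0, new interval: [2.670000, 2.770000]
Iteration 4:
  c_4 = (2.670000 + 2.770000)/2 = 2.720000
  f(c_4) = f(2.720000) = 0.000632
  f(a) × f(c) < 0, new interval: [2.670000, 2.720000]

After 4 iteration(s), the approximation is c_4 = 2.720000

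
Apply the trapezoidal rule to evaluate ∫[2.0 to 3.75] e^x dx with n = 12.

f(x) = e^x
a = 2.0, b = 3.75, n = 12
h = (b - a)/n = 0.145833

Trapezoidal rule: (h/2)[f(x₀) + 2f(x₁) + 2f(x₂) + ... + f(xₙ)]

x_0 = 2.0000, f(x_0) = 7.389056, coefficient = 1
x_1 = 2.1458, f(x_1) = 8.549163, coefficient = 2
x_2 = 2.2917, f(x_2) = 9.891410, coefficient = 2
x_3 = 2.4375, f(x_3) = 11.444394, coefficient = 2
x_4 = 2.5833, f(x_4) = 13.241202, coefficient = 2
x_5 = 2.7292, f(x_5) = 15.320115, coefficient = 2
x_6 = 2.8750, f(x_6) = 17.725424, coefficient = 2
x_7 = 3.0208, f(x_7) = 20.508375, coefficient = 2
x_8 = 3.1667, f(x_8) = 23.728258, coefficient = 2
x_9 = 3.3125, f(x_9) = 27.453674, coefficient = 2
x_10 = 3.4583, f(x_10) = 31.763992, coefficient = 2
x_11 = 3.6042, f(x_11) = 36.751045, coefficient = 2
x_12 = 3.7500, f(x_12) = 42.521082, coefficient = 1

I ≈ (0.145833/2) × 482.664242 = 35.194268
Exact value: 35.132026
Error: 0.062242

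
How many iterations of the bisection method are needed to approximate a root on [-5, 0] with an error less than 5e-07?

We need (b-a)/2^n ≤ 5e-07
(0 - (-5))/2^n ≤ 5e-07
5/2^n ≤ 5e-07
2^n ≥ 10000000
n ≥ log₂(10000000) = 23.25
n ≥ 24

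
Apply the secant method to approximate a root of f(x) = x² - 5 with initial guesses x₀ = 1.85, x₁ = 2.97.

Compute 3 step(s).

f(x) = x² - 5
x₀ = 1.85, x₁ = 2.97

Secant formula: x_{n+1} = x_n - f(x_n)(x_n - x_{n-1})/(f(x_n) - f(x_{n-1}))

Iteration 1:
  f(1.850000) = -1.577500
  f(2.970000) = 3.820900
  x_2 = 2.970000 - 3.820900×(2.970000 - 1.850000)/(3.820900 - (-1.577500))
       = 2.177282
Iteration 2:
  f(2.970000) = 3.820900
  f(2.177282) = -0.259442
  x_3 = 2.177282 - (-0.259442)×(2.177282 - 2.970000)/(-0.259442 - 3.820900)
       = 2.227686
Iteration 3:
  f(2.177282) = -0.259442
  f(2.227686) = -0.037415
  x_4 = 2.227686 - (-0.037415)×(2.227686 - 2.177282)/(-0.037415 - (-0.259442))
       = 2.236180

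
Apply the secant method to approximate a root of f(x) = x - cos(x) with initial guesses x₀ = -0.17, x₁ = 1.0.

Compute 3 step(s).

f(x) = x - cos(x)
x₀ = -0.17, x₁ = 1.0

Secant formula: x_{n+1} = x_n - f(x_n)(x_n - x_{n-1})/(f(x_n) - f(x_{n-1}))

Iteration 1:
  f(-0.170000) = -1.155585
  f(1.000000) = 0.459698
  x_2 = 1.000000 - 0.459698×(1.000000 - (-0.170000))/(0.459698 - (-1.155585))
       = 0.667026
Iteration 2:
  f(1.000000) = 0.459698
  f(0.667026) = -0.118638
  x_3 = 0.667026 - (-0.118638)×(0.667026 - 1.000000)/(-0.118638 - 0.459698)
       = 0.735332
Iteration 3:
  f(0.667026) = -0.118638
  f(0.735332) = -0.006277
  x_4 = 0.735332 - (-0.006277)×(0.735332 - 0.667026)/(-0.006277 - (-0.118638))
       = 0.739147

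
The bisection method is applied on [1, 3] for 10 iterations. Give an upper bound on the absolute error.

Bisection error bound: |error| ≤ (b-a)/2^n
|error| ≤ (3 - 1)/2^10 = 2/2^10
|error| ≤ 0.0019531250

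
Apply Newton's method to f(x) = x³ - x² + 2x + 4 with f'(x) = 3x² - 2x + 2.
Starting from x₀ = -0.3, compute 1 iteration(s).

f(x) = x³ - x² + 2x + 4
f'(x) = 3x² - 2x + 2
x₀ = -0.3

Newton-Raphson formula: x_{n+1} = x_n - f(x_n)/f'(x_n)

Iteration 1:
  f(-0.300000) = 3.283000
  f'(-0.300000) = 2.870000
  x_1 = -0.300000 - 3.283000/2.870000 = -1.443902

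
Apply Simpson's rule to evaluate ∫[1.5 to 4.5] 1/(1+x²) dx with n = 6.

f(x) = 1/(1+x²)
a = 1.5, b = 4.5, n = 6
h = (b - a)/n = 0.500000

Simpson's rule: (h/3)[f(x₀) + 4f(x₁) + 2f(x₂) + ... + f(xₙ)]

x_0 = 1.5000, f(x_0) = 0.307692, coefficient = 1
x_1 = 2.0000, f(x_1) = 0.200000, coefficient = 4
x_2 = 2.5000, f(x_2) = 0.137931, coefficient = 2
x_3 = 3.0000, f(x_3) = 0.100000, coefficient = 4
x_4 = 3.5000, f(x_4) = 0.075472, coefficient = 2
x_5 = 4.0000, f(x_5) = 0.058824, coefficient = 4
x_6 = 4.5000, f(x_6) = 0.047059, coefficient = 1

I ≈ (0.500000/3) × 2.216851 = 0.369475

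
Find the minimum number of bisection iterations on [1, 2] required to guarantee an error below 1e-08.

We need (b-a)/2^n ≤ 1e-08
(2 - 1)/2^n ≤ 1e-08
1/2^n ≤ 1e-08
2^n ≥ 100000000
n ≥ log₂(100000000) = 26.58
n ≥ 27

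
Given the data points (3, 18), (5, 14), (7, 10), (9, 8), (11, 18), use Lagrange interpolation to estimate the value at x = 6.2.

Lagrange interpolation formula:
P(x) = Σ yᵢ × Lᵢ(x)
where Lᵢ(x) = Π_{j≠i} (x - xⱼ)/(xᵢ - xⱼ)

L_0(6.2) = (6.2 - 5)/(3 - 5) × (6.2 - 7)/(3 - 7) × (6.2 - 9)/(3 - 9) × (6.2 - 11)/(3 - 11) = -0.033600
L_1(6.2) = (6.2 - 3)/(5 - 3) × (6.2 - 7)/(5 - 7) × (6.2 - 9)/(5 - 9) × (6.2 - 11)/(5 - 11) = 0.358400
L_2(6.2) = (6.2 - 3)/(7 - 3) × (6.2 - 5)/(7 - 5) × (6.2 - 9)/(7 - 9) × (6.2 - 11)/(7 - 11) = 0.806400
L_3(6.2) = (6.2 - 3)/(9 - 3) × (6.2 - 5)/(9 - 5) × (6.2 - 7)/(9 - 7) × (6.2 - 11)/(9 - 11) = -0.153600
L_4(6.2) = (6.2 - 3)/(11 - 3) × (6.2 - 5)/(11 - 5) × (6.2 - 7)/(11 - 7) × (6.2 - 9)/(11 - 9) = 0.022400

P(6.2) = 18×L_0(6.2) + 14×L_1(6.2) + 10×L_2(6.2) + 8×L_3(6.2) + 18×L_4(6.2)
P(6.2) = 11.651200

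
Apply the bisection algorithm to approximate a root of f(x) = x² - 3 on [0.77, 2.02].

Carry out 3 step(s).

f(x) = x² - 3
Initial interval: [0.77, 2.02]

Iteration 1:
  c_1 = (0.770000 + 2.020000)/2 = 1.395000
  f(c_1) = f(1.395000) = -1.053975
  f(a) × f(c) ≥ 0, new interval: [1.395000, 2.020000]
Iteration 2:
  c_2 = (1.395000 + 2.020000)/2 = 1.707500
  f(c_2) = f(1.707500) = -0.084444
  f(a) × f(c) ≥ 0, new interval: [1.707500, 2.020000]
Iteration 3:
  c_3 = (1.707500 + 2.020000)/2 = 1.863750
  f(c_3) = f(1.863750) = 0.473564
  f(a) × f(c) < 0, new interval: [1.707500, 1.863750]

After 3 iteration(s), the approximation is c_3 = 1.863750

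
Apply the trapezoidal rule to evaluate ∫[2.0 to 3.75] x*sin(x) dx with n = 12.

f(x) = x*sin(x)
a = 2.0, b = 3.75, n = 12
h = (b - a)/n = 0.145833

Trapezoidal rule: (h/2)[f(x₀) + 2f(x₁) + 2f(x₂) + ... + f(xₙ)]

x_0 = 2.0000, f(x_0) = 1.818595, coefficient = 1
x_1 = 2.1458, f(x_1) = 1.800724, coefficient = 2
x_2 = 2.2917, f(x_2) = 1.721572, coefficient = 2
x_3 = 2.4375, f(x_3) = 1.577897, coefficient = 2
x_4 = 2.5833, f(x_4) = 1.368419, coefficient = 2
x_5 = 2.7292, f(x_5) = 1.093940, coefficient = 2
x_6 = 2.8750, f(x_6) = 0.757407, coefficient = 2
x_7 = 3.0208, f(x_7) = 0.363908, coefficient = 2
x_8 = 3.1667, f(x_8) = -0.079393, coefficient = 2
x_9 = 3.3125, f(x_9) = -0.563379, coefficient = 2
x_10 = 3.4583, f(x_10) = -1.077171, coefficient = 2
x_11 = 3.6042, f(x_11) = -1.608370, coefficient = 2
x_12 = 3.7500, f(x_12) = -2.143355, coefficient = 1

I ≈ (0.145833/2) × 10.386350 = 0.757338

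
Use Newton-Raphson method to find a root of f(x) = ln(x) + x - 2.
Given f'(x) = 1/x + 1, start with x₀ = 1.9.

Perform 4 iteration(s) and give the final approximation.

f(x) = ln(x) + x - 2
f'(x) = 1/x + 1
x₀ = 1.9

Newton-Raphson formula: x_{n+1} = x_n - f(x_n)/f'(x_n)

Iteration 1:
  f(1.900000) = 0.541854
  f'(1.900000) = 1.526316
  x_1 = 1.900000 - 0.541854/1.526316 = 1.544992
Iteration 2:
  f(1.544992) = -0.019989
  f'(1.544992) = 1.647252
  x_2 = 1.544992 - (-0.019989)/1.647252 = 1.557127
Iteration 3:
  f(1.557127) = -0.000031
  f'(1.557127) = 1.642208
  x_3 = 1.557127 - (-0.000031)/1.642208 = 1.557146
Iteration 4:
  f(1.557146) = 0.000000
  f'(1.557146) = 1.642201
  x_4 = 1.557146 - 0.000000/1.642201 = 1.557146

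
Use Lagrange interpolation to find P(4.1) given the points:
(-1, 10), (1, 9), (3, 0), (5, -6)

Lagrange interpolation formula:
P(x) = Σ yᵢ × Lᵢ(x)
where Lᵢ(x) = Π_{j≠i} (x - xⱼ)/(xᵢ - xⱼ)

L_0(4.1) = (4.1 - 1)/(-1 - 1) × (4.1 - 3)/(-1 - 3) × (4.1 - 5)/(-1 - 5) = 0.063937
L_1(4.1) = (4.1 - (-1))/(1 - (-1)) × (4.1 - 3)/(1 - 3) × (4.1 - 5)/(1 - 5) = -0.315562
L_2(4.1) = (4.1 - (-1))/(3 - (-1)) × (4.1 - 1)/(3 - 1) × (4.1 - 5)/(3 - 5) = 0.889313
L_3(4.1) = (4.1 - (-1))/(5 - (-1)) × (4.1 - 1)/(5 - 1) × (4.1 - 3)/(5 - 3) = 0.362312

P(4.1) = 10×L_0(4.1) + 9×L_1(4.1) + 0×L_2(4.1) + (-6)×L_3(4.1)
P(4.1) = -4.374562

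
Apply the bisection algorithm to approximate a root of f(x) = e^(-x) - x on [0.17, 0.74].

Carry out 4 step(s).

f(x) = e^(-x) - x
Initial interval: [0.17, 0.74]

Iteration 1:
  c_1 = (0.170000 + 0.740000)/2 = 0.455000
  f(c_1) = f(0.455000) = 0.179448
  f(a) × f(c) ≥ 0, new interval: [0.455000, 0.740000]
Iteration 2:
  c_2 = (0.455000 + 0.740000)/2 = 0.597500
  f(c_2) = f(0.597500) = -0.047315
  f(a) × f(c) < 0, new interval: [0.455000, 0.597500]
Iteration 3:
  c_3 = (0.455000 + 0.597500)/2 = 0.526250
  f(c_3) = f(0.526250) = 0.064566
  f(a) × f(c) ≥ 0, new interval: [0.526250, 0.597500]
Iteration 4:
  c_4 = (0.526250 + 0.597500)/2 = 0.561875
  f(c_4) = f(0.561875) = 0.008264
  f(a) × f(c) ≥ 0, new interval: [0.561875, 0.597500]

After 4 iteration(s), the approximation is c_4 = 0.561875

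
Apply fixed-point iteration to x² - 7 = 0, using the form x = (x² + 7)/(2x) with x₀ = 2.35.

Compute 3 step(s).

Equation: x² - 7 = 0
Fixed-point form: x = (x² + 7)/(2x)
x₀ = 2.35

x_1 = g(2.350000) = 2.664362
x_2 = g(2.664362) = 2.645816
x_3 = g(2.645816) = 2.645751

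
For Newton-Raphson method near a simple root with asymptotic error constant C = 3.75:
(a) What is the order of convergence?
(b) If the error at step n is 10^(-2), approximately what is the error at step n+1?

(a) Newton-Raphson has quadratic (order 2) convergence near simple roots.
    This means |e_{n+1}| ≈ C|e_n|².

(b) With |e_n| = 10^(-2) and C = 3.75:
    |e_{n+1}| ≈ 3.75 × (10^(-2))² = 3.75 × 10^(-4)

(a) 2 (quadratic); (b) |e_{n+1}| ≈ 3.750e-04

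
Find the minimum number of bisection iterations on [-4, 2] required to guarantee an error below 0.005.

We need (b-a)/2^n ≤ 0.005
(2 - (-4))/2^n ≤ 0.005
6/2^n ≤ 0.005
2^n ≥ 1200
n ≥ log₂(1200) = 10.23
n ≥ 11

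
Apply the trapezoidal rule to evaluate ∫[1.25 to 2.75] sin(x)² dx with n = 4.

f(x) = sin(x)²
a = 1.25, b = 2.75, n = 4
h = (b - a)/n = 0.375000

Trapezoidal rule: (h/2)[f(x₀) + 2f(x₁) + 2f(x₂) + ... + f(xₙ)]

x_0 = 1.2500, f(x_0) = 0.900572, coefficient = 1
x_1 = 1.6250, f(x_1) = 0.997065, coefficient = 2
x_2 = 2.0000, f(x_2) = 0.826822, coefficient = 2
x_3 = 2.3750, f(x_3) = 0.481199, coefficient = 2
x_4 = 2.7500, f(x_4) = 0.145665, coefficient = 1

I ≈ (0.375000/2) × 5.656408 = 1.060577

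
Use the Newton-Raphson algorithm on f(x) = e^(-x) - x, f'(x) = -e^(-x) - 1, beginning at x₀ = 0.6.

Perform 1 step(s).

f(x) = e^(-x) - x
f'(x) = -e^(-x) - 1
x₀ = 0.6

Newton-Raphson formula: x_{n+1} = x_n - f(x_n)/f'(x_n)

Iteration 1:
  f(0.600000) = -0.051188
  f'(0.600000) = -1.548812
  x_1 = 0.600000 - (-0.051188)/(-1.548812) = 0.566950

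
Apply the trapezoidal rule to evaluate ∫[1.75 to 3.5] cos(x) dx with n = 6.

f(x) = cos(x)
a = 1.75, b = 3.5, n = 6
h = (b - a)/n = 0.291667

Trapezoidal rule: (h/2)[f(x₀) + 2f(x₁) + 2f(x₂) + ... + f(xₙ)]

x_0 = 1.7500, f(x_0) = -0.178246, coefficient = 1
x_1 = 2.0417, f(x_1) = -0.453662, coefficient = 2
x_2 = 2.3333, f(x_2) = -0.690758, coefficient = 2
x_3 = 2.6250, f(x_3) = -0.869507, coefficient = 2
x_4 = 2.9167, f(x_4) = -0.974811, coefficient = 2
x_5 = 3.2083, f(x_5) = -0.997774, coefficient = 2
x_6 = 3.5000, f(x_6) = -0.936457, coefficient = 1

I ≈ (0.291667/2) × -9.087726 = -1.325293
Exact value: -1.334769
Error: 0.009476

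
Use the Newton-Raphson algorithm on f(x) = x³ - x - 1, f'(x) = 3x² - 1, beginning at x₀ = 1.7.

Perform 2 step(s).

f(x) = x³ - x - 1
f'(x) = 3x² - 1
x₀ = 1.7

Newton-Raphson formula: x_{n+1} = x_n - f(x_n)/f'(x_n)

Iteration 1:
  f(1.700000) = 2.213000
  f'(1.700000) = 7.670000
  x_1 = 1.700000 - 2.213000/7.670000 = 1.411473
Iteration 2:
  f(1.411473) = 0.400544
  f'(1.411473) = 4.976770
  x_2 = 1.411473 - 0.400544/4.976770 = 1.330991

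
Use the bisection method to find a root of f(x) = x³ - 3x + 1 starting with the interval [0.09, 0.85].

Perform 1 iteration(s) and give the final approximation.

f(x) = x³ - 3x + 1
Initial interval: [0.09, 0.85]

Iteration 1:
  c_1 = (0.090000 + 0.850000)/2 = 0.470000
  f(c_1) = f(0.470000) = -0.306177
  f(a) × f(c) < 0, new interval: [0.090000, 0.470000]

After 1 iteration(s), the approximation is c_1 = 0.470000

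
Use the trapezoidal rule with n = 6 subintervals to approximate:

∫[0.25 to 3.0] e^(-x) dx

f(x) = e^(-x)
a = 0.25, b = 3.0, n = 6
h = (b - a)/n = 0.458333

Trapezoidal rule: (h/2)[f(x₀) + 2f(x₁) + 2f(x₂) + ... + f(xₙ)]

x_0 = 0.2500, f(x_0) = 0.778801, coefficient = 1
x_1 = 0.7083, f(x_1) = 0.492464, coefficient = 2
x_2 = 1.1667, f(x_2) = 0.311403, coefficient = 2
x_3 = 1.6250, f(x_3) = 0.196912, coefficient = 2
x_4 = 2.0833, f(x_4) = 0.124514, coefficient = 2
x_5 = 2.5417, f(x_5) = 0.078735, coefficient = 2
x_6 = 3.0000, f(x_6) = 0.049787, coefficient = 1

I ≈ (0.458333/2) × 3.236645 = 0.741731
Exact value: 0.729014
Error: 0.012717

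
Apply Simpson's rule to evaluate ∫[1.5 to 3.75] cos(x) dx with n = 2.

f(x) = cos(x)
a = 1.5, b = 3.75, n = 2
h = (b - a)/n = 1.125000

Simpson's rule: (h/3)[f(x₀) + 4f(x₁) + 2f(x₂) + ... + f(xₙ)]

x_0 = 1.5000, f(x_0) = 0.070737, coefficient = 1
x_1 = 2.6250, f(x_1) = -0.869507, coefficient = 4
x_2 = 3.7500, f(x_2) = -0.820559, coefficient = 1

I ≈ (1.125000/3) × -4.227851 = -1.585444
Exact value: -1.569056
Error: 0.016388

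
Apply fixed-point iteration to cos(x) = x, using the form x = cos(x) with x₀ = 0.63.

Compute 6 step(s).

Equation: cos(x) = x
Fixed-point form: x = cos(x)
x₀ = 0.63

x_1 = g(0.630000) = 0.808028
x_2 = g(0.808028) = 0.690926
x_3 = g(0.690926) = 0.770656
x_4 = g(0.770656) = 0.717454
x_5 = g(0.717454) = 0.753482
x_6 = g(0.753482) = 0.729311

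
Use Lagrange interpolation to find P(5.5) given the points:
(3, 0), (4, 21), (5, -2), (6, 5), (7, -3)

Lagrange interpolation formula:
P(x) = Σ yᵢ × Lᵢ(x)
where Lᵢ(x) = Π_{j≠i} (x - xⱼ)/(xᵢ - xⱼ)

L_0(5.5) = (5.5 - 4)/(3 - 4) × (5.5 - 5)/(3 - 5) × (5.5 - 6)/(3 - 6) × (5.5 - 7)/(3 - 7) = 0.023438
L_1(5.5) = (5.5 - 3)/(4 - 3) × (5.5 - 5)/(4 - 5) × (5.5 - 6)/(4 - 6) × (5.5 - 7)/(4 - 7) = -0.156250
L_2(5.5) = (5.5 - 3)/(5 - 3) × (5.5 - 4)/(5 - 4) × (5.5 - 6)/(5 - 6) × (5.5 - 7)/(5 - 7) = 0.703125
L_3(5.5) = (5.5 - 3)/(6 - 3) × (5.5 - 4)/(6 - 4) × (5.5 - 5)/(6 - 5) × (5.5 - 7)/(6 - 7) = 0.468750
L_4(5.5) = (5.5 - 3)/(7 - 3) × (5.5 - 4)/(7 - 4) × (5.5 - 5)/(7 - 5) × (5.5 - 6)/(7 - 6) = -0.039062

P(5.5) = 0×L_0(5.5) + 21×L_1(5.5) + (-2)×L_2(5.5) + 5×L_3(5.5) + (-3)×L_4(5.5)
P(5.5) = -2.226562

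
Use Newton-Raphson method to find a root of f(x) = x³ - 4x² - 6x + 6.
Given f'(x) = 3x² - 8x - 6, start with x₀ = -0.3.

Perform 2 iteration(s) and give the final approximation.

f(x) = x³ - 4x² - 6x + 6
f'(x) = 3x² - 8x - 6
x₀ = -0.3

Newton-Raphson formula: x_{n+1} = x_n - f(x_n)/f'(x_n)

Iteration 1:
  f(-0.300000) = 7.413000
  f'(-0.300000) = -3.330000
  x_1 = -0.300000 - 7.413000/(-3.330000) = 1.926126
Iteration 2:
  f(1.926126) = -13.250750
  f'(1.926126) = -10.279123
  x_2 = 1.926126 - (-13.250750)/(-10.279123) = 0.637033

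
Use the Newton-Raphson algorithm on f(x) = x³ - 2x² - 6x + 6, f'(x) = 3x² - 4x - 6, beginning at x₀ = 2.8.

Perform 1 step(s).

f(x) = x³ - 2x² - 6x + 6
f'(x) = 3x² - 4x - 6
x₀ = 2.8

Newton-Raphson formula: x_{n+1} = x_n - f(x_n)/f'(x_n)

Iteration 1:
  f(2.800000) = -4.528000
  f'(2.800000) = 6.320000
  x_1 = 2.800000 - (-4.528000)/6.320000 = 3.516456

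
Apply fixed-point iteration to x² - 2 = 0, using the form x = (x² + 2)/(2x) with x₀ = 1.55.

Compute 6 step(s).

Equation: x² - 2 = 0
Fixed-point form: x = (x² + 2)/(2x)
x₀ = 1.55

x_1 = g(1.550000) = 1.420161
x_2 = g(1.420161) = 1.414226
x_3 = g(1.414226) = 1.414214
x_4 = g(1.414214) = 1.414214
x_5 = g(1.414214) = 1.414214
x_6 = g(1.414214) = 1.414214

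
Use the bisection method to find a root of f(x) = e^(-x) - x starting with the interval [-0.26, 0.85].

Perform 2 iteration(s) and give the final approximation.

f(x) = e^(-x) - x
Initial interval: [-0.26, 0.85]

Iteration 1:
  c_1 = (-0.260000 + 0.850000)/2 = 0.295000
  f(c_1) = f(0.295000) = 0.449532
  f(a) × f(c) ≥ 0, new interval: [0.295000, 0.850000]
Iteration 2:
  c_2 = (0.295000 + 0.850000)/2 = 0.572500
  f(c_2) = f(0.572500) = -0.008387
  f(a) × f(c) < 0, new interval: [0.295000, 0.572500]

After 2 iteration(s), the approximation is c_2 = 0.572500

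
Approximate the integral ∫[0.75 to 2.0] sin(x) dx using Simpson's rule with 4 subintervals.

f(x) = sin(x)
a = 0.75, b = 2.0, n = 4
h = (b - a)/n = 0.312500

Simpson's rule: (h/3)[f(x₀) + 4f(x₁) + 2f(x₂) + ... + f(xₙ)]

x_0 = 0.7500, f(x_0) = 0.681639, coefficient = 1
x_1 = 1.0625, f(x_1) = 0.873575, coefficient = 4
x_2 = 1.3750, f(x_2) = 0.980893, coefficient = 2
x_3 = 1.6875, f(x_3) = 0.993198, coefficient = 4
x_4 = 2.0000, f(x_4) = 0.909297, coefficient = 1

I ≈ (0.312500/3) × 11.019813 = 1.147897
Exact value: 1.147836
Error: 0.000062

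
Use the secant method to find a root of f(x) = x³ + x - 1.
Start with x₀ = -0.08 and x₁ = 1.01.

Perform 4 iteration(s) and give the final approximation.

f(x) = x³ + x - 1
x₀ = -0.08, x₁ = 1.01

Secant formula: x_{n+1} = x_n - f(x_n)(x_n - x_{n-1})/(f(x_n) - f(x_{n-1}))

Iteration 1:
  f(-0.080000) = -1.080512
  f(1.010000) = 1.040301
  x_2 = 1.010000 - 1.040301×(1.010000 - (-0.080000))/(1.040301 - (-1.080512))
       = 0.475333
Iteration 2:
  f(1.010000) = 1.040301
  f(0.475333) = -0.417269
  x_3 = 0.475333 - (-0.417269)×(0.475333 - 1.010000)/(-0.417269 - 1.040301)
       = 0.628396
Iteration 3:
  f(0.475333) = -0.417269
  f(0.628396) = -0.123462
  x_4 = 0.628396 - (-0.123462)×(0.628396 - 0.475333)/(-0.123462 - (-0.417269))
       = 0.692715
Iteration 4:
  f(0.628396) = -0.123462
  f(0.692715) = 0.025117
  x_5 = 0.692715 - 0.025117×(0.692715 - 0.628396)/(0.025117 - (-0.123462))
       = 0.681842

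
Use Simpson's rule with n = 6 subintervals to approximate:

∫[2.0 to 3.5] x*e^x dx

f(x) = x*e^x
a = 2.0, b = 3.5, n = 6
h = (b - a)/n = 0.250000

Simpson's rule: (h/3)[f(x₀) + 4f(x₁) + 2f(x₂) + ... + f(xₙ)]

x_0 = 2.0000, f(x_0) = 14.778112, coefficient = 1
x_1 = 2.2500, f(x_1) = 21.347406, coefficient = 4
x_2 = 2.5000, f(x_2) = 30.456235, coefficient = 2
x_3 = 2.7500, f(x_3) = 43.017238, coefficient = 4
x_4 = 3.0000, f(x_4) = 60.256611, coefficient = 2
x_5 = 3.2500, f(x_5) = 83.818605, coefficient = 4
x_6 = 3.5000, f(x_6) = 115.904082, coefficient = 1

I ≈ (0.250000/3) × 904.840878 = 75.403406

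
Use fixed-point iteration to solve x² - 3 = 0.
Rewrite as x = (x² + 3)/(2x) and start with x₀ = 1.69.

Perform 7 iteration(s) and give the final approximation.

Equation: x² - 3 = 0
Fixed-point form: x = (x² + 3)/(2x)
x₀ = 1.69

x_1 = g(1.690000) = 1.732574
x_2 = g(1.732574) = 1.732051
x_3 = g(1.732051) = 1.732051
x_4 = g(1.732051) = 1.732051
x_5 = g(1.732051) = 1.732051
x_6 = g(1.732051) = 1.732051
x_7 = g(1.732051) = 1.732051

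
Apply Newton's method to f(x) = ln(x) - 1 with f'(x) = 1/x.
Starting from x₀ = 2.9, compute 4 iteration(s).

f(x) = ln(x) - 1
f'(x) = 1/x
x₀ = 2.9

Newton-Raphson formula: x_{n+1} = x_n - f(x_n)/f'(x_n)

Iteration 1:
  f(2.900000) = 0.064711
  f'(2.900000) = 0.344828
  x_1 = 2.900000 - 0.064711/0.344828 = 2.712339
Iteration 2:
  f(2.712339) = -0.002189
  f'(2.712339) = 0.368685
  x_2 = 2.712339 - (-0.002189)/0.368685 = 2.718275
Iteration 3:
  f(2.718275) = -0.000002
  f'(2.718275) = 0.367880
  x_3 = 2.718275 - (-0.000002)/0.367880 = 2.718282
Iteration 4:
  f(2.718282) = 0.000000
  f'(2.718282) = 0.367879
  x_4 = 2.718282 - 0.000000/0.367879 = 2.718282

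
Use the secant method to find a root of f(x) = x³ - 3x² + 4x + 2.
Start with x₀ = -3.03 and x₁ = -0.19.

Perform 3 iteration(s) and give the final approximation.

f(x) = x³ - 3x² + 4x + 2
x₀ = -3.03, x₁ = -0.19

Secant formula: x_{n+1} = x_n - f(x_n)(x_n - x_{n-1})/(f(x_n) - f(x_{n-1}))

Iteration 1:
  f(-3.030000) = -65.480827
  f(-0.190000) = 1.124841
  x_2 = -0.190000 - 1.124841×(-0.190000 - (-3.030000))/(1.124841 - (-65.480827))
       = -0.237962
Iteration 2:
  f(-0.190000) = 1.124841
  f(-0.237962) = 0.864799
  x_3 = -0.237962 - 0.864799×(-0.237962 - (-0.190000))/(0.864799 - 1.124841)
       = -0.397465
Iteration 3:
  f(-0.237962) = 0.864799
  f(-0.397465) = -0.126589
  x_4 = -0.397465 - (-0.126589)×(-0.397465 - (-0.237962))/(-0.126589 - 0.864799)
       = -0.377099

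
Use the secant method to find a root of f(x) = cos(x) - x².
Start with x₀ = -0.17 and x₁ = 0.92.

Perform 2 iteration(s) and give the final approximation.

f(x) = cos(x) - x²
x₀ = -0.17, x₁ = 0.92

Secant formula: x_{n+1} = x_n - f(x_n)(x_n - x_{n-1})/(f(x_n) - f(x_{n-1}))

Iteration 1:
  f(-0.170000) = 0.956685
  f(0.920000) = -0.240580
  x_2 = 0.920000 - (-0.240580)×(0.920000 - (-0.170000))/(-0.240580 - 0.956685)
       = 0.700974
Iteration 2:
  f(0.920000) = -0.240580
  f(0.700974) = 0.272850
  x_3 = 0.700974 - 0.272850×(0.700974 - 0.920000)/(0.272850 - (-0.240580))
       = 0.817370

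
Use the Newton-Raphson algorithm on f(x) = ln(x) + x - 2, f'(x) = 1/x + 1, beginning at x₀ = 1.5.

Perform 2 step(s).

f(x) = ln(x) + x - 2
f'(x) = 1/x + 1
x₀ = 1.5

Newton-Raphson formula: x_{n+1} = x_n - f(x_n)/f'(x_n)

Iteration 1:
  f(1.500000) = -0.094535
  f'(1.500000) = 1.666667
  x_1 = 1.500000 - (-0.094535)/1.666667 = 1.556721
Iteration 2:
  f(1.556721) = -0.000697
  f'(1.556721) = 1.642376
  x_2 = 1.556721 - (-0.000697)/1.642376 = 1.557146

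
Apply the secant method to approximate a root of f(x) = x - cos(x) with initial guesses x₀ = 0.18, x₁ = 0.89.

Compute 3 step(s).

f(x) = x - cos(x)
x₀ = 0.18, x₁ = 0.89

Secant formula: x_{n+1} = x_n - f(x_n)(x_n - x_{n-1})/(f(x_n) - f(x_{n-1}))

Iteration 1:
  f(0.180000) = -0.803844
  f(0.890000) = 0.260588
  x_2 = 0.890000 - 0.260588×(0.890000 - 0.180000)/(0.260588 - (-0.803844))
       = 0.716182
Iteration 2:
  f(0.890000) = 0.260588
  f(0.716182) = -0.038136
  x_3 = 0.716182 - (-0.038136)×(0.716182 - 0.890000)/(-0.038136 - 0.260588)
       = 0.738372
Iteration 3:
  f(0.716182) = -0.038136
  f(0.738372) = -0.001193
  x_4 = 0.738372 - (-0.001193)×(0.738372 - 0.716182)/(-0.001193 - (-0.038136))
       = 0.739089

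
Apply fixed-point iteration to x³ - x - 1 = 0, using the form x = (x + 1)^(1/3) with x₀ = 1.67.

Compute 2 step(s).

Equation: x³ - x - 1 = 0
Fixed-point form: x = (x + 1)^(1/3)
x₀ = 1.67

x_1 = g(1.670000) = 1.387300
x_2 = g(1.387300) = 1.336500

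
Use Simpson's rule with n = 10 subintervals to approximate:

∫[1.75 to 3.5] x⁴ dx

f(x) = x⁴
a = 1.75, b = 3.5, n = 10
h = (b - a)/n = 0.175000

Simpson's rule: (h/3)[f(x₀) + 4f(x₁) + 2f(x₂) + ... + f(xₙ)]

x_0 = 1.7500, f(x_0) = 9.378906, coefficient = 1
x_1 = 1.9250, f(x_1) = 13.731657, coefficient = 4
x_2 = 2.1000, f(x_2) = 19.448100, coefficient = 2
x_3 = 2.2750, f(x_3) = 26.787094, coefficient = 4
x_4 = 2.4500, f(x_4) = 36.030006, coefficient = 2
x_5 = 2.6250, f(x_5) = 47.480713, coefficient = 4
x_6 = 2.8000, f(x_6) = 61.465600, coefficient = 2
x_7 = 2.9750, f(x_7) = 78.333563, coefficient = 4
x_8 = 3.1500, f(x_8) = 98.456006, coefficient = 2
x_9 = 3.3250, f(x_9) = 122.226844, coefficient = 4
x_10 = 3.5000, f(x_10) = 150.062500, coefficient = 1

I ≈ (0.175000/3) × 1744.480314 = 101.761352
Exact value: 101.761133
Error: 0.000219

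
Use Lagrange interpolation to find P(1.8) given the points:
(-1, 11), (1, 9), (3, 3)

Lagrange interpolation formula:
P(x) = Σ yᵢ × Lᵢ(x)
where Lᵢ(x) = Π_{j≠i} (x - xⱼ)/(xᵢ - xⱼ)

L_0(1.8) = (1.8 - 1)/(-1 - 1) × (1.8 - 3)/(-1 - 3) = -0.120000
L_1(1.8) = (1.8 - (-1))/(1 - (-1)) × (1.8 - 3)/(1 - 3) = 0.840000
L_2(1.8) = (1.8 - (-1))/(3 - (-1)) × (1.8 - 1)/(3 - 1) = 0.280000

P(1.8) = 11×L_0(1.8) + 9×L_1(1.8) + 3×L_2(1.8)
P(1.8) = 7.080000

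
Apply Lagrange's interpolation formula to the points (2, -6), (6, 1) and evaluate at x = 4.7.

Lagrange interpolation formula:
P(x) = Σ yᵢ × Lᵢ(x)
where Lᵢ(x) = Π_{j≠i} (x - xⱼ)/(xᵢ - xⱼ)

L_0(4.7) = (4.7 - 6)/(2 - 6) = 0.325000
L_1(4.7) = (4.7 - 2)/(6 - 2) = 0.675000

P(4.7) = (-6)×L_0(4.7) + 1×L_1(4.7)
P(4.7) = -1.275000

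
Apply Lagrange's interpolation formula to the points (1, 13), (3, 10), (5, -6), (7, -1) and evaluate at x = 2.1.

Lagrange interpolation formula:
P(x) = Σ yᵢ × Lᵢ(x)
where Lᵢ(x) = Π_{j≠i} (x - xⱼ)/(xᵢ - xⱼ)

L_0(2.1) = (2.1 - 3)/(1 - 3) × (2.1 - 5)/(1 - 5) × (2.1 - 7)/(1 - 7) = 0.266437
L_1(2.1) = (2.1 - 1)/(3 - 1) × (2.1 - 5)/(3 - 5) × (2.1 - 7)/(3 - 7) = 0.976938
L_2(2.1) = (2.1 - 1)/(5 - 1) × (2.1 - 3)/(5 - 3) × (2.1 - 7)/(5 - 7) = -0.303187
L_3(2.1) = (2.1 - 1)/(7 - 1) × (2.1 - 3)/(7 - 3) × (2.1 - 5)/(7 - 5) = 0.059812

P(2.1) = 13×L_0(2.1) + 10×L_1(2.1) + (-6)×L_2(2.1) + (-1)×L_3(2.1)
P(2.1) = 14.992375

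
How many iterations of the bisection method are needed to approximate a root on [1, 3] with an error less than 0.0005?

We need (b-a)/2^n ≤ 0.0005
(3 - 1)/2^n ≤ 0.0005
2/2^n ≤ 0.0005
2^n ≥ 4000
n ≥ log₂(4000) = 11.97
n ≥ 12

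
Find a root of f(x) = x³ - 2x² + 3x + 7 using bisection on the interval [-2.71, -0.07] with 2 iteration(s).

f(x) = x³ - 2x² + 3x + 7
Initial interval: [-2.71, -0.07]

Iteration 1:
  c_1 = (-2.710000 + (-0.070000))/2 = -1.390000
  f(c_1) = f(-1.390000) = -3.719819
  f(a) × f(c) ≥ 0, new interval: [-1.390000, -0.070000]
Iteration 2:
  c_2 = (-1.390000 + (-0.070000))/2 = -0.730000
  f(c_2) = f(-0.730000) = 3.355183
  f(a) × f(c) < 0, new interval: [-1.390000, -0.730000]

After 2 iteration(s), the approximation is c_2 = -0.730000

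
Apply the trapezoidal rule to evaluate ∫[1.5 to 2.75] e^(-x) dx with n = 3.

f(x) = e^(-x)
a = 1.5, b = 2.75, n = 3
h = (b - a)/n = 0.416667

Trapezoidal rule: (h/2)[f(x₀) + 2f(x₁) + 2f(x₂) + ... + f(xₙ)]

x_0 = 1.5000, f(x_0) = 0.223130, coefficient = 1
x_1 = 1.9167, f(x_1) = 0.147096, coefficient = 2
x_2 = 2.3333, f(x_2) = 0.096972, coefficient = 2
x_3 = 2.7500, f(x_3) = 0.063928, coefficient = 1

I ≈ (0.416667/2) × 0.775195 = 0.161499
Exact value: 0.159202
Error: 0.002297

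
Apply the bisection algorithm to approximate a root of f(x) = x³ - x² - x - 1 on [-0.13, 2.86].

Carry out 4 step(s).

f(x) = x³ - x² - x - 1
Initial interval: [-0.13, 2.86]

Iteration 1:
  c_1 = (-0.130000 + 2.860000)/2 = 1.365000
  f(c_1) = f(1.365000) = -1.684923
  f(a) × f(c) ≥ 0, new interval: [1.365000, 2.860000]
Iteration 2:
  c_2 = (1.365000 + 2.860000)/2 = 2.112500
  f(c_2) = f(2.112500) = 1.852205
  f(a) × f(c) < 0, new interval: [1.365000, 2.112500]
Iteration 3:
  c_3 = (1.365000 + 2.112500)/2 = 1.738750
  f(c_3) = f(1.738750) = -0.505323
  f(a) × f(c) ≥ 0, new interval: [1.738750, 2.112500]
Iteration 4:
  c_4 = (1.738750 + 2.112500)/2 = 1.925625
  f(c_4) = f(1.925625) = 0.506622
  f(a) × f(c) < 0, new interval: [1.738750, 1.925625]

After 4 iteration(s), the approximation is c_4 = 1.925625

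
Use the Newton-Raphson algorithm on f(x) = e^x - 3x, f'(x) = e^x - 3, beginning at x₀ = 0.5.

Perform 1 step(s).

f(x) = e^x - 3x
f'(x) = e^x - 3
x₀ = 0.5

Newton-Raphson formula: x_{n+1} = x_n - f(x_n)/f'(x_n)

Iteration 1:
  f(0.500000) = 0.148721
  f'(0.500000) = -1.351279
  x_1 = 0.500000 - 0.148721/(-1.351279) = 0.610060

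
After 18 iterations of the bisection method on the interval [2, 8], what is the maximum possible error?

Bisection error bound: |error| ≤ (b-a)/2^n
|error| ≤ (8 - 2)/2^18 = 6/2^18
|error| ≤ 0.0000228882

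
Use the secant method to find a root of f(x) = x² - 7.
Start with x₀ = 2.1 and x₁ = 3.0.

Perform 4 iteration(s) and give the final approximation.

f(x) = x² - 7
x₀ = 2.1, x₁ = 3.0

Secant formula: x_{n+1} = x_n - f(x_n)(x_n - x_{n-1})/(f(x_n) - f(x_{n-1}))

Iteration 1:
  f(2.100000) = -2.590000
  f(3.000000) = 2.000000
  x_2 = 3.000000 - 2.000000×(3.000000 - 2.100000)/(2.000000 - (-2.590000))
       = 2.607843
Iteration 2:
  f(3.000000) = 2.000000
  f(2.607843) = -0.199154
  x_3 = 2.607843 - (-0.199154)×(2.607843 - 3.000000)/(-0.199154 - 2.000000)
       = 2.643357
Iteration 3:
  f(2.607843) = -0.199154
  f(2.643357) = -0.012666
  x_4 = 2.643357 - (-0.012666)×(2.643357 - 2.607843)/(-0.012666 - (-0.199154))
       = 2.645769
Iteration 4:
  f(2.643357) = -0.012666
  f(2.645769) = 0.000091
  x_5 = 2.645769 - 0.000091×(2.645769 - 2.643357)/(0.000091 - (-0.012666))
       = 2.645751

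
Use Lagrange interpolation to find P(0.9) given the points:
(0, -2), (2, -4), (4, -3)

Lagrange interpolation formula:
P(x) = Σ yᵢ × Lᵢ(x)
where Lᵢ(x) = Π_{j≠i} (x - xⱼ)/(xᵢ - xⱼ)

L_0(0.9) = (0.9 - 2)/(0 - 2) × (0.9 - 4)/(0 - 4) = 0.426250
L_1(0.9) = (0.9 - 0)/(2 - 0) × (0.9 - 4)/(2 - 4) = 0.697500
L_2(0.9) = (0.9 - 0)/(4 - 0) × (0.9 - 2)/(4 - 2) = -0.123750

P(0.9) = (-2)×L_0(0.9) + (-4)×L_1(0.9) + (-3)×L_2(0.9)
P(0.9) = -3.271250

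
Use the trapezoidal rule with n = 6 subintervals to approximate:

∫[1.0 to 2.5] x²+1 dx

f(x) = x²+1
a = 1.0, b = 2.5, n = 6
h = (b - a)/n = 0.250000

Trapezoidal rule: (h/2)[f(x₀) + 2f(x₁) + 2f(x₂) + ... + f(xₙ)]

x_0 = 1.0000, f(x_0) = 2.000000, coefficient = 1
x_1 = 1.2500, f(x_1) = 2.562500, coefficient = 2
x_2 = 1.5000, f(x_2) = 3.250000, coefficient = 2
x_3 = 1.7500, f(x_3) = 4.062500, coefficient = 2
x_4 = 2.0000, f(x_4) = 5.000000, coefficient = 2
x_5 = 2.2500, f(x_5) = 6.062500, coefficient = 2
x_6 = 2.5000, f(x_6) = 7.250000, coefficient = 1

I ≈ (0.250000/2) × 51.125000 = 6.390625
Exact value: 6.375000
Error: 0.015625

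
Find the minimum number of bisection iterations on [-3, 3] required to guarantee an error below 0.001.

We need (b-a)/2^n ≤ 0.001
(3 - (-3))/2^n ≤ 0.001
6/2^n ≤ 0.001
2^n ≥ 6000
n ≥ log₂(6000) = 12.55
n ≥ 13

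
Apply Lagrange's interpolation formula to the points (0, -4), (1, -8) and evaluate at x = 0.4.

Lagrange interpolation formula:
P(x) = Σ yᵢ × Lᵢ(x)
where Lᵢ(x) = Π_{j≠i} (x - xⱼ)/(xᵢ - xⱼ)

L_0(0.4) = (0.4 - 1)/(0 - 1) = 0.600000
L_1(0.4) = (0.4 - 0)/(1 - 0) = 0.400000

P(0.4) = (-4)×L_0(0.4) + (-8)×L_1(0.4)
P(0.4) = -5.600000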